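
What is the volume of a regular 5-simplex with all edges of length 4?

V = (4^5 / 5!) · √((5+1) / 2^5) ≈ 3.69504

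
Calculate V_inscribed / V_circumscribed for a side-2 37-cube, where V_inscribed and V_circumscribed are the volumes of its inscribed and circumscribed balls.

V_in / V_out = (r_in/r_out)^37 = (1/√37)^37 = 37^(-37/2) ≈ 9.73348e-30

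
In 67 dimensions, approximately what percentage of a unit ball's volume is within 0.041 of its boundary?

1 - (1-0.041)^67 ≈ 0.939487 ≈ 93.95%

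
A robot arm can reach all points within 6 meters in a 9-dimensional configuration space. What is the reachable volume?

V_9(6) = π^(9/2) · (6)^9 / Γ(9/2 + 1) = 11943936·π^4/35 ≈ 3.32414e+07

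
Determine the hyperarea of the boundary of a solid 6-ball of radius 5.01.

S_6(5.01) = 2·π^(6/2)·(5.01)^5 / Γ(6/2) ≈ 97867.4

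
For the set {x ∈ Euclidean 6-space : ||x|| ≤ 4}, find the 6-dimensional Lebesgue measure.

V = 2048·π^3/3 ≈ 21167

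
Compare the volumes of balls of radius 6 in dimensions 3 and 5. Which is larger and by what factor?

V_3(6) ≈ 904.779, V_5(6) ≈ 40931.2. The 5-ball is larger by a factor of 45.24.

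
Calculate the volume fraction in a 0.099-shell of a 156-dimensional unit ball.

1 - (1-0.099)^156 ≈ 0.9999999135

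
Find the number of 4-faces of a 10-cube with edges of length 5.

Number of 4-faces = C(10,4) · 2^(10-4) = 210 · 64 = 13440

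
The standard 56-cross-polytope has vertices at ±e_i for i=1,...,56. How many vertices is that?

The vertices are ±e_1, ..., ±e_56, so there are 2·56 = 112.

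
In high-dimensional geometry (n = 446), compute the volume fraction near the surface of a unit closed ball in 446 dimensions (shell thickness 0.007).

1 - (1-0.007)^446 ≈ 0.956412 ≈ 95.64%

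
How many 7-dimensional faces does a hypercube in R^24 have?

Choose 7 of 24 axes to span the face (C(24,7) = 346104 ways), then fix each of the remaining 17 coordinates at one of its two extreme values (2^17 = 131072 ways): 346104·131072 = 45364543488.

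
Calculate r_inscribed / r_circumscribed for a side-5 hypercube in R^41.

Ratio = (s/2)/(s√41/2) = 41^(-1/2) ≈ 0.156174.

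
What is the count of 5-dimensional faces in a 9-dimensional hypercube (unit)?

Choose 5 of 9 axes to span the face (C(9,5) = 126 ways), then fix each of the remaining 4 coordinates at one of its two extreme values (2^4 = 16 ways): 126·16 = 2016.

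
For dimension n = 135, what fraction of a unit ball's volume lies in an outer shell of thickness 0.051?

1 - (1-0.051)^135 ≈ 0.999147 ≈ 99.91%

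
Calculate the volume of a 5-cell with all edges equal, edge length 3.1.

V = (3.1^4 / 4!) · √((4+1) / 2^4) ≈ 2.1511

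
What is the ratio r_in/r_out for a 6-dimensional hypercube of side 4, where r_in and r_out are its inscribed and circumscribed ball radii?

Ratio = (s/2)/(s√6/2) = 6^(-1/2) ≈ 0.408248.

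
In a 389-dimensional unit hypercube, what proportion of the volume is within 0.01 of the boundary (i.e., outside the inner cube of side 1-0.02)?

1 - (1 - 2·0.01)^389 = 1 - 0.98^389 ≈ 0.999614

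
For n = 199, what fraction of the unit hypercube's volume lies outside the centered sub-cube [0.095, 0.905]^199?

The inner cube has side 1-2·0.095 = 0.81 and volume (0.81)^199 ≈ 6.145e-19, so the shell holds 1 - 6.145e-19 of the volume.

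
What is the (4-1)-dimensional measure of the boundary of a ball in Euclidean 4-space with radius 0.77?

|∂B_4(0.77)| ≈ 9.0116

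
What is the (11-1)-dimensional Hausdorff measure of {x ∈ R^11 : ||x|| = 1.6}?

S_11(1.6) = 2·π^(11/2)·(1.6)^10 / Γ(11/2) ≈ 2278.75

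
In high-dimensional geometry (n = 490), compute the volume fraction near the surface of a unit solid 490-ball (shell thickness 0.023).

1 - (1-0.023)^490 ≈ 0.999989 ≈ 99.998882%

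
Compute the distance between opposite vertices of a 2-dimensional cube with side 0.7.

d = √(0.7² + 0.7² + ... + 0.7²) [2 terms] = √(2·0.7²) = 0.7√2 ≈ 0.989949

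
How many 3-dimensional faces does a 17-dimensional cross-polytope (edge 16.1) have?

Number of 3-faces = 2^(3+1) · C(17,3+1) = 16 · 2380 = 38080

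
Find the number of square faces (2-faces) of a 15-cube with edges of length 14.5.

Number of 2-faces = C(15,2) · 2^(15-2) = 105 · 8192 = 860160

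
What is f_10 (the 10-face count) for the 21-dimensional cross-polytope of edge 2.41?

An n-cross-polytope has 2^(k+1)·C(n,k+1) k-faces. Here 2^11·C(21,11) = 2048·352716 = 722362368.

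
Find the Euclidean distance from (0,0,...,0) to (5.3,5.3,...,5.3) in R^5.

Diagonal = √5 · 5.3 ≈ 11.8512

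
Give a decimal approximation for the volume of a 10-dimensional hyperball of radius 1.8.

Volume = π^{10/2}·(1.8)^10/Γ(6) ≈ 910.528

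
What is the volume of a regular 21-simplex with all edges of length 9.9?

Volume = 9.9^21 · √(22/2^21) / 21! ≈ 0.0513324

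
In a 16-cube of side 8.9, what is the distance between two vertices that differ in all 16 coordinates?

||(8.9,8.9,...,8.9)|| = √(16)·8.9 = 35.6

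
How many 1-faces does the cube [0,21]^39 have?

Number of 1-faces = C(39,1)·2^(39-1) = 39·274877906944 = 10720238370816.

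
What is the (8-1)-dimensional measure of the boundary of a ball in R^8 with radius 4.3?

|∂B_8(4.3)| ≈ 882587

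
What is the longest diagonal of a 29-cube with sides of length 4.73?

Diagonal = √29 · 4.73 ≈ 25.4718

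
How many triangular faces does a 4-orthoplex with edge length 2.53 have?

f_2(4-orthoplex) = 2^3 · (4 choose 3) = 32.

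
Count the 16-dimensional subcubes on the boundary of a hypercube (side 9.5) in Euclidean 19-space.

Choose 16 of 19 axes to span the face (C(19,16) = 969 ways), then fix each of the remaining 3 coordinates at one of its two extreme values (2^3 = 8 ways): 969·8 = 7752.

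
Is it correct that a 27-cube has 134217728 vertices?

True. The 27-cube has 2^27 = 134217728 vertices.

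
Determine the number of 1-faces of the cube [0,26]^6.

Choose 1 of 6 axes to span the face (C(6,1) = 6 ways), then fix each of the remaining 5 coordinates at one of its two extreme values (2^5 = 32 ways): 6·32 = 192.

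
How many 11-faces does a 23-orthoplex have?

An n-cross-polytope has 2^(k+1)·C(n,k+1) k-faces. Here 2^12·C(23,12) = 4096·1352078 = 5538111488.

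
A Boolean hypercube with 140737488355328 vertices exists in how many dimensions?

The n-cube has 2^n vertices, and 140737488355328 = 2^47, so n = 47.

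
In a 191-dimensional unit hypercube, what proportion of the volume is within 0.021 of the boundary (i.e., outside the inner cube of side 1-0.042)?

Shell fraction = 1 - (1-0.042)^191 ≈ 0.999724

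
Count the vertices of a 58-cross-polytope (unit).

The 58-dimensional cross-polytope has 2n = 2·58 = 116 vertices.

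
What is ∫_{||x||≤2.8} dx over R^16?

V_16(2.8) = π^(16/2) · (2.8)^16 / Γ(16/2 + 1) ≈ 3.35898e+06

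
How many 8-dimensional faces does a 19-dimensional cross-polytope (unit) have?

Each 8-face is the convex hull of 9 vertices, one chosen as ±e_i from each of 9 distinct axes: 2^9·C(19,9) = 47297536.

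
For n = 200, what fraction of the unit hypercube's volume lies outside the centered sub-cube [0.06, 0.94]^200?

Shell fraction = 1 - (1-0.12)^200 ≈ 1 - 7.88e-12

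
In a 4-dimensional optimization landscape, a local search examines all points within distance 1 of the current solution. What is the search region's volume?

V_4(1) = π^(4/2) · (1)^4 / Γ(4/2 + 1) = π^2/2 ≈ 4.9348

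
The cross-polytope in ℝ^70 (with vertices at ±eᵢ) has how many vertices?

Number of vertices = 2n = 140.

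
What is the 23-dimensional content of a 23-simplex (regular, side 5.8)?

V_23 = √(24) · 5.8^23 / (23! · 2^(23/2)) ≈ 2.36925e-08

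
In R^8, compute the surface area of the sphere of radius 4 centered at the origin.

S = n·V_n(r)/r = 8·V_8(4)/4 (volume-to-surface relation), giving 16384·π^4/3 ≈ 531984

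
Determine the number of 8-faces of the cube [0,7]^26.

f_8(26-cube) = (26 choose 8) · 2^18 = 409541017600.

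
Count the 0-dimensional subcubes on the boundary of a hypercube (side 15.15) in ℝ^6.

Number of 0-faces = C(6,0) · 2^(6-0) = 1 · 64 = 64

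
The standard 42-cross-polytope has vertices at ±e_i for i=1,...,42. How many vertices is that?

An n-cross-polytope has 2n vertices; here n = 42, giving 84.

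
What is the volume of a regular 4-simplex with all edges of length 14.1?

Volume = 14.1^4 · √(5/2^4) / 4! ≈ 920.641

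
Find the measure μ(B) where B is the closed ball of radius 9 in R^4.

Volume = π^{4/2}·(9)^4/Γ(3) = 6561·π^2/2 ≈ 32377.2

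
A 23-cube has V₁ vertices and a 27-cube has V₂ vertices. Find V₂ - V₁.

V₁ = 2^23 = 8388608. V₂ = 2^27 = 134217728. V₂ - V₁ = 125829120.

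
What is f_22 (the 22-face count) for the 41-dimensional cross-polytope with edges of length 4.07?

Each 22-face is the convex hull of 23 vertices, one chosen as ±e_i from each of 23 distinct axes: 2^23·C(41,23) = 1695443713838284800.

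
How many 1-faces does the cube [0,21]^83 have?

An n-cube has n·2^(n-1) edges. With n = 83: 83·4835703278458516698824704 = 401363372112056886002450432.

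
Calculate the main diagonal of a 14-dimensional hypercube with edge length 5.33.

Diagonal = √14 · 5.33 ≈ 19.943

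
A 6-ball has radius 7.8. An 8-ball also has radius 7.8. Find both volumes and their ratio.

V_6(7.8) ≈ 1.16377e+06. V_8(7.8) ≈ 5.5609e+07. Ratio V_6/V_8 ≈ 0.02093.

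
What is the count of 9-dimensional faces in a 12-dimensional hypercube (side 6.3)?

Number of 9-faces = C(12,9) · 2^(12-9) = 220 · 8 = 1760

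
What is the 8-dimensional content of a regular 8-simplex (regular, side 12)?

V = (12^8 / 8!) · √((8+1) / 2^8) ≈ 1999.54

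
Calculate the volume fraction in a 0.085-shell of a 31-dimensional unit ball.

Shell fraction = 1 - (1-0.085)^31 ≈ 0.936313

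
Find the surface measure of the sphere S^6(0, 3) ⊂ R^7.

|∂B_7(3)| = 3888·π^3/5 ≈ 24110.5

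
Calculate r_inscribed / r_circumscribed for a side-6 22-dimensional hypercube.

For an n-cube of any side s, the inradius is s/2 and the circumradius is s√n/2, so the ratio is 1/√22 ≈ 0.213201.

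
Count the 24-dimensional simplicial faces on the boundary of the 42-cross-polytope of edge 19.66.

f_24(42-orthoplex) = 2^25 · (42 choose 25) = 8545036317744955392.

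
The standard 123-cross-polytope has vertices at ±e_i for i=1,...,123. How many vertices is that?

The vertices are ±e_1, ..., ±e_123, so there are 2·123 = 246.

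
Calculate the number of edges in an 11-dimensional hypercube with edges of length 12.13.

Each of the 2^11 = 2048 vertices has degree 11; total edges = 11·2^11/2 = 11264.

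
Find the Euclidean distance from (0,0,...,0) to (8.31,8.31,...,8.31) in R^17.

d = √(8.31² + 8.31² + ... + 8.31²) [17 terms] = √(17·8.31²) = 8.31√17 ≈ 34.263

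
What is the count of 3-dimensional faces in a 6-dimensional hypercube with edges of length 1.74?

Choose 3 of 6 axes to span the face (C(6,3) = 20 ways), then fix each of the remaining 3 coordinates at one of its two extreme values (2^3 = 8 ways): 20·8 = 160.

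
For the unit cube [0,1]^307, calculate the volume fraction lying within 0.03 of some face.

The inner cube has side 1-2·0.03 = 0.94 and volume (0.94)^307 ≈ 5.627e-09, so the shell holds 0.9999999944 of the volume.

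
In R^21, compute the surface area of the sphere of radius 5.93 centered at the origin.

|∂B_21(5.93)| ≈ 8.46956e+14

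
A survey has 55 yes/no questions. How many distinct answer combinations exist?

An n-cube has 2^n vertices; for n = 55 that is 2^55 = 36028797018963968.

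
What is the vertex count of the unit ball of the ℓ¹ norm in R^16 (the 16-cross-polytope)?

The vertices are ±e_1, ..., ±e_16, so there are 2·16 = 32.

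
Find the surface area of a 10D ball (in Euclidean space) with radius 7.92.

S_10(7.92) = 2·π^(10/2)·(7.92)^9 / Γ(10/2) ≈ 3.12676e+09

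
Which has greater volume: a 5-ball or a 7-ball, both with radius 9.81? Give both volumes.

V_5(9.81) ≈ 478237. V_7(9.81) ≈ 4.13108e+07. The 7-ball is larger.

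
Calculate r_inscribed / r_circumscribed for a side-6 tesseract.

r_in = 6/2 (half the side); r_out = 6√4/2 (half the diagonal). Ratio = 1/√4 ≈ 0.5.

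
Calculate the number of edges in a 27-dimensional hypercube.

The 27-cube has n·2^(n-1) = 27·2^26 = 27·67108864 = 1811939328 edges.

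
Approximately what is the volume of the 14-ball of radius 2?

Volume = π^{14/2}·(2)^14/Γ(8) = 1024·π^7/315 ≈ 9818.35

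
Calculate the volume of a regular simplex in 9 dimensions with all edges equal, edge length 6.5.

V_9 = √(10) · 6.5^9 / (9! · 2^(9/2)) ≈ 7.97668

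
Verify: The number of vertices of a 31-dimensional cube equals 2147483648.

True. The 31-cube has 2^31 = 2147483648 vertices.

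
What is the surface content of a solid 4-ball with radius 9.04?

S = n·V_n(r)/r = 4·V_4(9.04)/9.04 (volume-to-surface relation), giving 14582.6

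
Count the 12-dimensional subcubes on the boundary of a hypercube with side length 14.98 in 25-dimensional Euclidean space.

Choose 12 of 25 axes to span the face (C(25,12) = 5200300 ways), then fix each of the remaining 13 coordinates at one of its two extreme values (2^13 = 8192 ways): 5200300·8192 = 42600857600.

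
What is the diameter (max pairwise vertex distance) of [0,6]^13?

Diagonal = √13 · 6 ≈ 21.6333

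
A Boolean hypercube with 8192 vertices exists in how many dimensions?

Since 2^n = 8192, we have n = 13.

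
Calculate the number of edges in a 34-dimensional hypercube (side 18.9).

Each of the 2^34 = 17179869184 vertices has degree 34; total edges = 34·2^34/2 = 292057776128.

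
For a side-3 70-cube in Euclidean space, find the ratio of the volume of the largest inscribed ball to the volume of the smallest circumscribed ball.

The radii are 3/2 and 3√70/2, so the volume ratio is (1/√70)^70 = 70^{-70/2} ≈ 2.63979e-65.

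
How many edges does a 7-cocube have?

Number of 1-faces = 2^(1+1) · C(7,1+1) = 4 · 21 = 84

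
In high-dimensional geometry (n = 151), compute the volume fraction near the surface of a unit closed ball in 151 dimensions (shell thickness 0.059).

1 - (1-0.059)^151 ≈ 0.999897 ≈ 99.9897%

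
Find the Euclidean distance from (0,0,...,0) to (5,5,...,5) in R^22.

d = √(5² + 5² + ... + 5²) [22 terms] = √(22·5²) = 5√22 ≈ 23.4521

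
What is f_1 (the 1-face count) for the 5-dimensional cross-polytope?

An n-cross-polytope has 2^(k+1)·C(n,k+1) k-faces. Here 2^2·C(5,2) = 4·10 = 40.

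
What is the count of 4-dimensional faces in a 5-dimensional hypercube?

Number of 4-faces = C(5,4) · 2^(5-4) = 5 · 2 = 10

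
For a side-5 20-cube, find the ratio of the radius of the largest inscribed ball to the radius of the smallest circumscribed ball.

r_in = 5/2 (half the side); r_out = 5√20/2 (half the diagonal). Ratio = 1/√20 ≈ 0.223607.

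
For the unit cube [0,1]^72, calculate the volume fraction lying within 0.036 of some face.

Shell fraction = 1 - (1-0.072)^72 ≈ 0.995393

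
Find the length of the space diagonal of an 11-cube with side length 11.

The space diagonal of an n-cube of side s is s√n. Here 11·√11 ≈ 36.4829.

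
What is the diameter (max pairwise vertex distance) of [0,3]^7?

d = √(3² + 3² + ... + 3²) [7 terms] = √(7·3²) = 3√7 ≈ 7.93725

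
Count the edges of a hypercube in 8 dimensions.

An n-cube has n·2^(n-1) edges. With n = 8: 8·128 = 1024.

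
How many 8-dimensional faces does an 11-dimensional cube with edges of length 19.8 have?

Number of 8-faces = C(11,8) · 2^(11-8) = 165 · 8 = 1320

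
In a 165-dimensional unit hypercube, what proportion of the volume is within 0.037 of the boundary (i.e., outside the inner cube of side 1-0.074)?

Shell fraction = 1 - (1-0.074)^165 ≈ 0.9999969039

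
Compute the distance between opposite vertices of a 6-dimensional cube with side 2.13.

d = √(2.13² + 2.13² + ... + 2.13²) [6 terms] = √(6·2.13²) = 2.13√6 ≈ 5.21741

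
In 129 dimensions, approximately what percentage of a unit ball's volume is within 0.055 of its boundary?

1 - (1-0.055)^129 ≈ 0.999323 ≈ 99.93%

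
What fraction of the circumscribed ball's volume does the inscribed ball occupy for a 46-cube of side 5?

V_in / V_out = (r_in/r_out)^46 = (1/√46)^46 = 46^(-46/2) ≈ 5.70913e-39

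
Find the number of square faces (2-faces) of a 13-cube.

Choose 2 of 13 axes to span the face (C(13,2) = 78 ways), then fix each of the remaining 11 coordinates at one of its two extreme values (2^11 = 2048 ways): 78·2048 = 159744.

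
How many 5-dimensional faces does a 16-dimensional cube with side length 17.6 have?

An n-cube has C(n,k)·2^(n-k) k-faces. Here C(16,5)·2^11 = 4368·2048 = 8945664.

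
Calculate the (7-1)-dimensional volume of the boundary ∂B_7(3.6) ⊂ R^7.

|∂B_7(3.6)| ≈ 71993.5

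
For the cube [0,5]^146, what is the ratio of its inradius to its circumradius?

Ratio = (s/2)/(s√146/2) = 146^(-1/2) ≈ 0.0827606.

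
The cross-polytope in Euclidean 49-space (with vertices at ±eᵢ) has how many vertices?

The 49-dimensional cross-polytope has 2n = 2·49 = 98 vertices.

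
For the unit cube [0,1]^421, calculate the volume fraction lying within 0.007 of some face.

1 - (1 - 2·0.007)^421 = 1 - 0.986^421 ≈ 0.997356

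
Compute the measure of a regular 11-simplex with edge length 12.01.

V_11 = √(12) · 12.01^11 / (11! · 2^(11/2)) ≈ 1437.95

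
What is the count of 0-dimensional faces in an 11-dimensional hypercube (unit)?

Number of 0-faces = C(11,0) · 2^(11-0) = 1 · 2048 = 2048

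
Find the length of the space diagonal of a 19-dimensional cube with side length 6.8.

d = √(6.8² + 6.8² + ... + 6.8²) [19 terms] = √(19·6.8²) = 6.8√19 ≈ 29.6405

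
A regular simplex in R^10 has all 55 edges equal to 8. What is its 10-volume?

For a regular n-simplex with edge a, V = (a^n / n!)·√((n+1)/2^n). With a=8, n=10: V ≈ 30.6678.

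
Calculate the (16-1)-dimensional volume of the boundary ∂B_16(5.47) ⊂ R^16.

|∂B_16(5.47)| ≈ 4.42189e+11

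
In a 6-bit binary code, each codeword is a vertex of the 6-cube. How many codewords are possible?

Number of vertices = 2^6 = 64.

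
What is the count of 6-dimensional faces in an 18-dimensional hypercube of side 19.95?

f_6(18-cube) = (18 choose 6) · 2^12 = 76038144.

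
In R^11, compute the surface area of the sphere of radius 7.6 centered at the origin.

|∂B_11(7.6)| ≈ 1.3324e+10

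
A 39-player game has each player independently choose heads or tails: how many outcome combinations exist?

Each vertex is a binary string of length 39, so there are 2^39 = 549755813888.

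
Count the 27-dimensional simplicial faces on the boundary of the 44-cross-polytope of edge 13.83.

Number of 27-faces = 2^(27+1) · C(44,27+1) = 268435456 · 416714805914 = 111861028947476086784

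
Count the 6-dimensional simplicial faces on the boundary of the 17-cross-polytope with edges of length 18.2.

Each 6-face is the convex hull of 7 vertices, one chosen as ±e_i from each of 7 distinct axes: 2^7·C(17,7) = 2489344.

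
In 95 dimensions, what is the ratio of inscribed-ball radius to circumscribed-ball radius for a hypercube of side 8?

r_in = 8/2 (half the side); r_out = 8√95/2 (half the diagonal). Ratio = 1/√95 ≈ 0.102598.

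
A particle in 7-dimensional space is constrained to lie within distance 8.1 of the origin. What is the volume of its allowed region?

The n-ball volume is π^(n/2)·r^n/Γ(n/2+1). With n=7, r=8.1: V ≈ 1.08087e+07.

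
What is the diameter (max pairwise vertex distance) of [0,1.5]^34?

The space diagonal of an n-cube of side s is s√n. Here 1.5·√34 ≈ 8.74643.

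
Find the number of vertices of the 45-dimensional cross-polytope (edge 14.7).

Number of vertices = 2n = 90.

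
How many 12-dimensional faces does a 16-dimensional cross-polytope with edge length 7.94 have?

Number of 12-faces = 2^(12+1) · C(16,12+1) = 8192 · 560 = 4587520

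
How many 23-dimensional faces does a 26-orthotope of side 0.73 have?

An n-cube has C(n,k)·2^(n-k) k-faces. Here C(26,23)·2^3 = 2600·8 = 20800.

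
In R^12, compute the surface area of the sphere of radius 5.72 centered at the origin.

The surface area of an n-ball is 2π^(n/2) r^(n-1) / Γ(n/2). For n=12, r=5.72: 3.4364e+09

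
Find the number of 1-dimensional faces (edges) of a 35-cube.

An n-cube has n·2^(n-1) edges. With n = 35: 35·17179869184 = 601295421440.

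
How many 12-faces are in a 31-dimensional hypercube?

An n-cube has C(n,k)·2^(n-k) k-faces. Here C(31,12)·2^19 = 141120525·524288 = 73987797811200.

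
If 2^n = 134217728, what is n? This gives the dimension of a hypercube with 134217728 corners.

The n-cube has 2^n vertices, and 134217728 = 2^27, so n = 27.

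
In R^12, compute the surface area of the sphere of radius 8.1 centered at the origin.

S_12(8.1) = 2·π^(12/2)·(8.1)^11 / Γ(12/2) ≈ 1.57791e+11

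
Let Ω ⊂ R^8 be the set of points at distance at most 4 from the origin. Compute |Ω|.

Volume = π^{8/2}·(4)^8/Γ(5) = 8192·π^4/3 ≈ 265992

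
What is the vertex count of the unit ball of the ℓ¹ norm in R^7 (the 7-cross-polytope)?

The 7-dimensional cross-polytope has 2n = 2·7 = 14 vertices.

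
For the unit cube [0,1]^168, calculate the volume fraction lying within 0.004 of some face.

Shell fraction = 1 - (1-0.008)^168 ≈ 0.740605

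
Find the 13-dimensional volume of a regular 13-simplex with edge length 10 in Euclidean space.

For a regular n-simplex with edge a, V = (a^n / n!)·√((n+1)/2^n). With a=10, n=13: V ≈ 66.3879.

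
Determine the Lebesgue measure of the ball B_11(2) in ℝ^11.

V = 131072·π^5/10395 ≈ 3858.64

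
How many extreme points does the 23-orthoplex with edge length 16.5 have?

Number of vertices = 2n = 46.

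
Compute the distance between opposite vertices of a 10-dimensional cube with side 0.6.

||(0.6,0.6,...,0.6)|| = √(10)·0.6 ≈ 1.89737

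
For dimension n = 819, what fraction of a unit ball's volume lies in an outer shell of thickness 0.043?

1 - (1-0.043)^819 ≈ 1 - 2.327e-16 ≈ (100 - 2.22e-14)%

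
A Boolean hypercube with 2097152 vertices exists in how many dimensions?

2^n = 2097152 ⇒ n = log_2(2097152) = 21.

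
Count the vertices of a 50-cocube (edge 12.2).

Number of vertices = 2n = 100.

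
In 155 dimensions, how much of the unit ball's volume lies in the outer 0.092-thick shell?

1 - (1-0.092)^155 ≈ 0.9999996814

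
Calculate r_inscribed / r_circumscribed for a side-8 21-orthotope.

r_in = 8/2 (half the side); r_out = 8√21/2 (half the diagonal). Ratio = 1/√21 ≈ 0.218218.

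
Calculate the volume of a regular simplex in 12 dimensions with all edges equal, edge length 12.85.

For a regular n-simplex with edge a, V = (a^n / n!)·√((n+1)/2^n). With a=12.85, n=12: V ≈ 2383.92.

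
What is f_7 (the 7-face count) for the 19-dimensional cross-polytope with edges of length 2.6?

f_7(19-orthoplex) = 2^8 · (19 choose 8) = 19348992.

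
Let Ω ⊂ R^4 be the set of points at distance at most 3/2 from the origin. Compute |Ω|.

V_4(3/2) = π^(4/2) · (3/2)^4 / Γ(4/2 + 1) = 81·π^2/32 ≈ 24.9824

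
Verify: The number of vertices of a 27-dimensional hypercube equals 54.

False. The 27-cube has 2^27 = 134217728 vertices.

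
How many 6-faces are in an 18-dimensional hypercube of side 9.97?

Number of 6-faces = C(18,6) · 2^(18-6) = 18564 · 4096 = 76038144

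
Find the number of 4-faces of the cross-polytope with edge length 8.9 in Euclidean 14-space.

Each 4-face is the convex hull of 5 vertices, one chosen as ±e_i from each of 5 distinct axes: 2^5·C(14,5) = 64064.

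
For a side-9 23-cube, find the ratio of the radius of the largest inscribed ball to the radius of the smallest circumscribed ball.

r_in = 9/2 (half the side); r_out = 9√23/2 (half the diagonal). Ratio = 1/√23 ≈ 0.208514.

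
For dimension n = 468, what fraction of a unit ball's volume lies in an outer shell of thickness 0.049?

1 - (1-0.049)^468 ≈ 1 - 6.144e-11 ≈ (100 - 6.14e-09)%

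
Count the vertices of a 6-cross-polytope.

Number of vertices = 2n = 12.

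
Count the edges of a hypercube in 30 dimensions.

Each of the 2^30 = 1073741824 vertices has degree 30; total edges = 30·2^30/2 = 16106127360.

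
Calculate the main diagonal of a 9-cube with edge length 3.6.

The space diagonal of an n-cube of side s is s√n. Here 3.6·√9 = 10.8.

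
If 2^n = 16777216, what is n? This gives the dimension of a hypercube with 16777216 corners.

2^n = 16777216 ⇒ n = log_2(16777216) = 24.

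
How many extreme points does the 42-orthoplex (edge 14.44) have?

The vertices are ±e_1, ..., ±e_42, so there are 2·42 = 84.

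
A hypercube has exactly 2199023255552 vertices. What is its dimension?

The n-cube has 2^n vertices, and 2199023255552 = 2^41, so n = 41.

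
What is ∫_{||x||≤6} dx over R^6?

V = 7776·π^3 ≈ 241105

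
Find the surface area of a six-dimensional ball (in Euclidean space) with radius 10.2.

S = n·V_n(r)/r = 6·V_6(10.2)/10.2 (volume-to-surface relation), giving 3.42334e+06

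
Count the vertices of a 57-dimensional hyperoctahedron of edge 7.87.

The vertices are ±e_1, ..., ±e_57, so there are 2·57 = 114.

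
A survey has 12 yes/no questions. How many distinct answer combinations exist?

The 12-cube has 2^12 = 4096 vertices.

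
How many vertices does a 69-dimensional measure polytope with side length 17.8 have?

An n-cube has 2^n vertices; for n = 69 that is 2^69 = 590295810358705651712.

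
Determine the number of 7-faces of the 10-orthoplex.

f_7(10-orthoplex) = 2^8 · (10 choose 8) = 11520.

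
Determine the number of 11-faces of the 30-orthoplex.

Number of 11-faces = 2^(11+1) · C(30,11+1) = 4096 · 86493225 = 354276249600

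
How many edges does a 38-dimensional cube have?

The 38-cube has n·2^(n-1) = 38·2^37 = 38·137438953472 = 5222680231936 edges.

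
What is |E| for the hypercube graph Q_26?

The 26-cube has n·2^(n-1) = 26·2^25 = 26·33554432 = 872415232 edges.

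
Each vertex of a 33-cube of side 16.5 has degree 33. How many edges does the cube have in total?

An n-cube has n·2^(n-1) edges. With n = 33: 33·4294967296 = 141733920768.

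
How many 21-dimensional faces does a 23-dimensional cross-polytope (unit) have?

f_21(23-orthoplex) = 2^22 · (23 choose 22) = 96468992.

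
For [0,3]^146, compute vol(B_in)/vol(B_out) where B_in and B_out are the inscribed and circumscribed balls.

V_in/V_out = n^(-n/2) = 146^(-146/2) ≈ 1.00517e-158.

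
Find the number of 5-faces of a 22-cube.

Choose 5 of 22 axes to span the face (C(22,5) = 26334 ways), then fix each of the remaining 17 coordinates at one of its two extreme values (2^17 = 131072 ways): 26334·131072 = 3451650048.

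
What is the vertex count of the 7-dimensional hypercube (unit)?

Number of vertices = 2^7 = 128.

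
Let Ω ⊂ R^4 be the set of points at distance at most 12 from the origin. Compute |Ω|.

The n-ball volume is π^(n/2)·r^n/Γ(n/2+1). With n=4, r=12: V = 10368·π^2 ≈ 102328.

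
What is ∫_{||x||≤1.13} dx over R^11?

Volume = π^{11/2}·(1.13)^11/Γ(13/2) ≈ 7.22716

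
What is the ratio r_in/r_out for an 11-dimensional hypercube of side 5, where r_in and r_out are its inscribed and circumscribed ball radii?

r_in / r_out = (5/2) / (5√11/2) = 1/√11 ≈ 0.301511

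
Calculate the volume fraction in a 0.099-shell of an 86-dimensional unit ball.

1 - (1-0.099)^86 ≈ 0.999872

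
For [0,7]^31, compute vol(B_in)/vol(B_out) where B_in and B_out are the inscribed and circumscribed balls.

V_in / V_out = (r_in/r_out)^31 = (1/√31)^31 = 31^(-31/2) ≈ 7.65409e-24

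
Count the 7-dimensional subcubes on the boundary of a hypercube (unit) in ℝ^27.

An n-cube has C(n,k)·2^(n-k) k-faces. Here C(27,7)·2^20 = 888030·1048576 = 931166945280.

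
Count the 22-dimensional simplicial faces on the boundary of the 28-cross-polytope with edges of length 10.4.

Number of 22-faces = 2^(22+1) · C(28,22+1) = 8388608 · 98280 = 824432394240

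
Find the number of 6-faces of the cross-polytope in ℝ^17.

Each 6-face is the convex hull of 7 vertices, one chosen as ±e_i from each of 7 distinct axes: 2^7·C(17,7) = 2489344.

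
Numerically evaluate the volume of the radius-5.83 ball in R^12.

V_12(5.83) = π^(12/2) · (5.83)^12 / Γ(12/2 + 1) ≈ 2.05868e+09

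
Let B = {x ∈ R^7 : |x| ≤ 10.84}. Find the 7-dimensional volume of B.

The n-ball volume is π^(n/2)·r^n/Γ(n/2+1). With n=7, r=10.84: V ≈ 8.3097e+07.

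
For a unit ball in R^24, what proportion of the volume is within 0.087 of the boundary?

V(inner)/V(outer) = ((1-0.087)/1)^24 ≈ 0.1125, so the shell fraction is 0.887462.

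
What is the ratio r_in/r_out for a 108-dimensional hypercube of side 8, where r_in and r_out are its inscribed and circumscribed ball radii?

For an n-cube of any side s, the inradius is s/2 and the circumradius is s√n/2, so the ratio is 1/√108 ≈ 0.096225.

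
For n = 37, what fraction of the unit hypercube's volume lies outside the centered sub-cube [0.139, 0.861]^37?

Shell fraction = 1 - (1-0.278)^37 ≈ 0.999994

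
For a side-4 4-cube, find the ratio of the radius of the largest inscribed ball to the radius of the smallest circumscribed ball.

For an n-cube of any side s, the inradius is s/2 and the circumradius is s√n/2, so the ratio is 1/√4 ≈ 0.5.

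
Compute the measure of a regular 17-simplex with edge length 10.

V_17 = √(18) · 10^17 / (17! · 2^(17/2)) ≈ 3.29468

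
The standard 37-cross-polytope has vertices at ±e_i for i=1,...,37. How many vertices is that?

An n-cross-polytope has 2n vertices; here n = 37, giving 74.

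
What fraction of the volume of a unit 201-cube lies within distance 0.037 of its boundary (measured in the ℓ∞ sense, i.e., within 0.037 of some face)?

The inner cube has side 1-2·0.037 = 0.926 and volume (0.926)^201 ≈ 1.945e-07, so the shell holds 0.9999998055 of the volume.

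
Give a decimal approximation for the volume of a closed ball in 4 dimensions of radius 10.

Volume = π^{4/2}·(10)^4/Γ(3) = 5000·π^2 ≈ 49348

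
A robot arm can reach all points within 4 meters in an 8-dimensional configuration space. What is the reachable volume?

V = 8192·π^4/3 ≈ 265992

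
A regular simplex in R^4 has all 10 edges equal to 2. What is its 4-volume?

V_4 = √(5) · 2^4 / (4! · 2^(4/2)) ≈ 0.372678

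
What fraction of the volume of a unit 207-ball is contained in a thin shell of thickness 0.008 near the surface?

V(inner)/V(outer) = ((1-0.008)/1)^207 ≈ 0.1896, so the shell fraction is 0.810366.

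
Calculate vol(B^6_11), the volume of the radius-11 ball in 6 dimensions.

The n-ball volume is π^(n/2)·r^n/Γ(n/2+1). With n=6, r=11: V = 1771561·π^3/6 ≈ 9.15492e+06.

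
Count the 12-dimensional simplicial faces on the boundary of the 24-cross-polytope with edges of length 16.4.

Each 12-face is the convex hull of 13 vertices, one chosen as ±e_i from each of 13 distinct axes: 2^13·C(24,13) = 20448411648.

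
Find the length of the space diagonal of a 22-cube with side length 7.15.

Diagonal = √22 · 7.15 ≈ 33.5365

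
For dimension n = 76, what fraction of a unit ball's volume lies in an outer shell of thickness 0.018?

1 - (1-0.018)^76 ≈ 0.748538 ≈ 74.85%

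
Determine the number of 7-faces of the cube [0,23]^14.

f_7(14-cube) = (14 choose 7) · 2^7 = 439296.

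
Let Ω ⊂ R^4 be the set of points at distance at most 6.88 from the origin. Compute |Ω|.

The n-ball volume is π^(n/2)·r^n/Γ(n/2+1). With n=4, r=6.88: V ≈ 11056.6.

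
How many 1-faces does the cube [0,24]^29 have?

The 29-cube has n·2^(n-1) = 29·2^28 = 29·268435456 = 7784628224 edges.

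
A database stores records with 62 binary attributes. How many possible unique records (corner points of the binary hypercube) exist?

An n-cube has 2^n vertices; for n = 62 that is 2^62 = 4611686018427387904.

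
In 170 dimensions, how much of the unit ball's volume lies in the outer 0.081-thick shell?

V(inner)/V(outer) = ((1-0.081)/1)^170 ≈ 5.803e-07, so the shell fraction is 0.9999994197.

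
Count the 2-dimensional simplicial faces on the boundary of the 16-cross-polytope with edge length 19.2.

Number of 2-faces = 2^(2+1) · C(16,2+1) = 8 · 560 = 4480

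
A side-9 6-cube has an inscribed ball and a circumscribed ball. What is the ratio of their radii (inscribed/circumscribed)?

For an n-cube of any side s, the inradius is s/2 and the circumradius is s√n/2, so the ratio is 1/√6 ≈ 0.408248.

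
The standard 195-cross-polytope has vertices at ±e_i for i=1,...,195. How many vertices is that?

The 195-dimensional cross-polytope has 2n = 2·195 = 390 vertices.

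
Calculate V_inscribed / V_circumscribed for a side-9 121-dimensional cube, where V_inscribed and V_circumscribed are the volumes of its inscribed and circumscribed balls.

The radii are 9/2 and 9√121/2, so the volume ratio is (1/√121)^121 = 121^{-121/2} ≈ 9.80585e-127.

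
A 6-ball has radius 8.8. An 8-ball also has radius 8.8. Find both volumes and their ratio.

V_6(8.8) ≈ 2.39991e+06. V_8(8.8) ≈ 1.45965e+08. Ratio V_6/V_8 ≈ 0.01644.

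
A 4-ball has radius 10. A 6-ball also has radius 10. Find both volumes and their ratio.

V_4(10) ≈ 49348. V_6(10) ≈ 5.16771e+06. Ratio V_4/V_6 ≈ 0.009549.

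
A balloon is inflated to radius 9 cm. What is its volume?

V = 972·π ≈ 3053.63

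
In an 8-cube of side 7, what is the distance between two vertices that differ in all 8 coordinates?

||(7,7,...,7)|| = √(8)·7 ≈ 19.799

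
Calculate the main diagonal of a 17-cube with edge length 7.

Diagonal = √17 · 7 ≈ 28.8617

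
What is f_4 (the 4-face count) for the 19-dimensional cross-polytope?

Each 4-face is the convex hull of 5 vertices, one chosen as ±e_i from each of 5 distinct axes: 2^5·C(19,5) = 372096.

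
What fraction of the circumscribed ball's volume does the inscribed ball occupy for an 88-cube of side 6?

V_in/V_out = n^(-n/2) = 88^(-88/2) ≈ 2.7718e-86.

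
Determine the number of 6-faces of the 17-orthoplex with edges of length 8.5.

Number of 6-faces = 2^(6+1) · C(17,6+1) = 128 · 19448 = 2489344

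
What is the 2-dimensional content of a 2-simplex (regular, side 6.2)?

Area = (√3/4) · 6.2² = 16.645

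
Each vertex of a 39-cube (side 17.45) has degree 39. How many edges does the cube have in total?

The 39-cube has n·2^(n-1) = 39·2^38 = 39·274877906944 = 10720238370816 edges.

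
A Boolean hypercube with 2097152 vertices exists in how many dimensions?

The n-cube has 2^n vertices, and 2097152 = 2^21, so n = 21.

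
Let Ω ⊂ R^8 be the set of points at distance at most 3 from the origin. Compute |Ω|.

V_8(3) = π^(8/2) · (3)^8 / Γ(8/2 + 1) = 2187·π^4/8 ≈ 26629.2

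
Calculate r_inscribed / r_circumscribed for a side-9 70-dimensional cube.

r_in / r_out = (9/2) / (9√70/2) = 1/√70 ≈ 0.119523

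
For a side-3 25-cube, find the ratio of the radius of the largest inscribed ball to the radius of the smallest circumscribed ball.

r_in = 3/2 (half the side); r_out = 3√25/2 (half the diagonal). Ratio = 1/√25 ≈ 0.2.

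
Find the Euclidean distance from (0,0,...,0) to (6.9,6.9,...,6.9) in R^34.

The space diagonal of an n-cube of side s is s√n. Here 6.9·√34 ≈ 40.2336.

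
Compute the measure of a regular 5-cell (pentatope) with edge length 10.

V = (10^4 / 4!) · √((4+1) / 2^4) ≈ 232.924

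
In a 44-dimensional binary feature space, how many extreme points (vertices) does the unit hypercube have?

The 44-cube has 2^44 = 17592186044416 vertices.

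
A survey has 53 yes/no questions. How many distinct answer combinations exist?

The 53-cube has 2^53 = 9007199254740992 vertices.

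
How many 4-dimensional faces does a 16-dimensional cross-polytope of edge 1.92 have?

Each 4-face is the convex hull of 5 vertices, one chosen as ±e_i from each of 5 distinct axes: 2^5·C(16,5) = 139776.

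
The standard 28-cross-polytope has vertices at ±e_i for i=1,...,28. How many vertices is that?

Number of vertices = 2n = 56.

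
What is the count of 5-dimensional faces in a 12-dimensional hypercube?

f_5(12-cube) = (12 choose 5) · 2^7 = 101376.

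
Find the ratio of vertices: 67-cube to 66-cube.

The 67-cube has 2^67 = 147573952589676412928 vertices. The 66-cube has 2^66 = 73786976294838206464 vertices. Ratio: 147573952589676412928/73786976294838206464 = 2.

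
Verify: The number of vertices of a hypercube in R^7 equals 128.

True. The 7-cube has 2^7 = 128 vertices.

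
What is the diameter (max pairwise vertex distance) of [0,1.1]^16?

Diagonal = √16 · 1.1 = 4.4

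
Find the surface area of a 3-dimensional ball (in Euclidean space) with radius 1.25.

|∂B_3(1.25)| = 4πr² = 4π·(1.25)² ≈ 19.635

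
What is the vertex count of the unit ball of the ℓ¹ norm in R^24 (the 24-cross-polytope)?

The 24-dimensional cross-polytope has 2n = 2·24 = 48 vertices.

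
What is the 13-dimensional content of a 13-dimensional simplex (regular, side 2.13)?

Volume = 2.13^13 · √(14/2^13) / 13! ≈ 1.23317e-07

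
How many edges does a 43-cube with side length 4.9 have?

Each of the 2^43 = 8796093022208 vertices has degree 43; total edges = 43·2^43/2 = 189115999977472.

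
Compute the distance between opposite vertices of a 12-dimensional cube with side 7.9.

||(7.9,7.9,...,7.9)|| = √(12)·7.9 ≈ 27.3664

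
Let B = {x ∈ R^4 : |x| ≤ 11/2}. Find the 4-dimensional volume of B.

The n-ball volume is π^(n/2)·r^n/Γ(n/2+1). With n=4, r=11/2: V = 14641·π^2/32 ≈ 4515.65.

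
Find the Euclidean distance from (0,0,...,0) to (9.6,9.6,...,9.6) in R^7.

Diagonal = √7 · 9.6 ≈ 25.3992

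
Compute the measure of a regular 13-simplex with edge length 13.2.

For a regular n-simplex with edge a, V = (a^n / n!)·√((n+1)/2^n). With a=13.2, n=13: V ≈ 2452.17.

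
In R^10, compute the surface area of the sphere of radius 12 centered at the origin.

S_10(12) = 2·π^(10/2)·(12)^9 / Γ(10/2) = 429981696·π^5 ≈ 1.31583e+11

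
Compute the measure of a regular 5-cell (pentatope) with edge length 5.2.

For a regular n-simplex with edge a, V = (a^n / n!)·√((n+1)/2^n). With a=5.2, n=4: V ≈ 17.0305.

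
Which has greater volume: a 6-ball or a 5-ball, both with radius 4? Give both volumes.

V_6(4) ≈ 21167. V_5(4) ≈ 5390.12. The 6-ball is larger.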